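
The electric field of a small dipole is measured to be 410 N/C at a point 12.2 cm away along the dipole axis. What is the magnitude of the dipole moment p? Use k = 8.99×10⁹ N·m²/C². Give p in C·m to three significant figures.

p ≈ 4.14×10⁻¹¹ C·m

On axis E = 2kp/r³, so p = Er³/(2k).
p = (410)·(0.122)³ / (2·8.99×10⁹) = 4.141×10⁻¹¹ C·m.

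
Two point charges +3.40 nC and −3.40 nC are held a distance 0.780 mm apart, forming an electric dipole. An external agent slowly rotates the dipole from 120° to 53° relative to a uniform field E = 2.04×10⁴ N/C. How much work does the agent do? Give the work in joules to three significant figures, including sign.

Dipole moment p = qd = (3.40×10⁻⁹ C)(7.80×10⁻⁴ m) = 2.652×10⁻¹² C·m.
W_ext = ΔU = U(θ₂) − U(θ₁) = −pE cosθ₂ − (−pE cosθ₁) = pE(cosθ₁ − cosθ₂).
W = (2.652×10⁻¹²)(2.04×10⁴)·(cos120° − cos53°) = (5.410×10⁻⁸)·(-1.1018) = -5.961×10⁻⁸ J.

W ≈ -5.96×10⁻⁸ J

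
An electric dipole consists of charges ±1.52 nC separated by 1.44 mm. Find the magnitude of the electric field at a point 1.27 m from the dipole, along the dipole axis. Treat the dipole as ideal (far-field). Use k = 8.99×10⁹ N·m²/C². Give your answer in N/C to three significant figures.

E ≈ 0.0192 N/C

Dipole moment p = qd = (1.52×10⁻⁹ C)(0.00144 m) = 2.189×10⁻¹² C·m.
On the dipole axis E = 2kp/r³.
E = 2·(8.99×10⁹)(2.189×10⁻¹²) / (1.27)³ = 0.01921 N/C.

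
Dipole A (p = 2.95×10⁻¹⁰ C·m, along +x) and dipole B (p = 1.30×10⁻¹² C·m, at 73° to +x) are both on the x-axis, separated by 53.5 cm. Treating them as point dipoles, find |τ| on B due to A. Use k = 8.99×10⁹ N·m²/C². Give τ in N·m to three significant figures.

τ ≈ 4.31×10⁻¹¹ N·m

The second dipole sits on the axis of the first, so the field there is axial: E₁ = 2kp₁/r³ along +x.
E₁ = 2(8.99×10⁹)(2.95×10⁻¹⁰)/(0.535)³ = 34.64 N/C.
Torque on the second dipole: τ = p₂ E₁ sinθ.
τ = (1.30×10⁻¹²)(34.64)·sin73° = 4.306×10⁻¹¹ N·m.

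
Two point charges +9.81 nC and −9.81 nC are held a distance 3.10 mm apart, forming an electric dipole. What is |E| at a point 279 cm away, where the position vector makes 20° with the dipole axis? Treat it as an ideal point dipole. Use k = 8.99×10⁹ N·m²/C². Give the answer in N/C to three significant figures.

E ≈ 0.0240 N/C

Dipole moment p = qd = (9.81×10⁻⁹ C)(0.00310 m) = 3.041×10⁻¹¹ C·m.
At angle θ the dipole field magnitude is E = (kp/r³)·√(1 + 3cos²θ).
kp/r³ = (8.99×10⁹)(3.041×10⁻¹¹) / (2.79)³ = 0.01259 N/C.
√(1 + 3cos²20°) = √(1 + 3·0.8830) = √3.6491 ≈ 1.9103.
E ≈ 0.01259 × 1.910 = 0.02405 N/C.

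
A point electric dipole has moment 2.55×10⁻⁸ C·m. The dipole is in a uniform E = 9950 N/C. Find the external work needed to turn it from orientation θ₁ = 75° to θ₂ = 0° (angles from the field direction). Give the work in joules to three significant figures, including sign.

W_ext = ΔU = U(θ₂) − U(θ₁) = −pE cosθ₂ − (−pE cosθ₁) = pE(cosθ₁ − cosθ₂).
W = (2.55×10⁻⁸)(9950)·(cos75° − cos0°) = (2.537×10⁻⁴)·(-0.7412) = -1.881×10⁻⁴ J.

W ≈ -1.88×10⁻⁴ J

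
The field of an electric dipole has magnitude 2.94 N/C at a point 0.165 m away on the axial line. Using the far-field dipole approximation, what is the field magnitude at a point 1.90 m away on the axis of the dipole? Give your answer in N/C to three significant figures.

E ≈ 0.00193 N/C

Dipole fields scale as 1/r³ in the far field; the geometry is the same at both points.
E₂ = E₁ · (r₁/r₂)³ = 2.94 · (0.165/1.90)³.
(r₁/r₂)³ = (0.08684)³ = 0.0006549.
E₂ ≈ 0.001925 N/C.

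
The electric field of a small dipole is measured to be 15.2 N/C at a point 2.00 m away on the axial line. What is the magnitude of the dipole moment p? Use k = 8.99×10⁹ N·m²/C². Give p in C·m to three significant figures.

On axis E = 2kp/r³, so p = Er³/(2k).
p = (15.2)·(2.00)³ / (2·8.99×10⁹) = 6.763×10⁻⁹ C·m.

p ≈ 6.76×10⁻⁹ C·m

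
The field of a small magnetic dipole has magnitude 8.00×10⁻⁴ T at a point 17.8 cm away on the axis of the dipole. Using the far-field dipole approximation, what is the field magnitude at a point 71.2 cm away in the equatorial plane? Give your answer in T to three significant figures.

Dipole fields scale as 1/r³ in the far field.
The axial field is twice the equatorial field at the same r, so the geometry factor is 1/2.
B₂ = B₁ · (1/2) · (r₁/r₂)³ = 8.00×10⁻⁴ · 0.5 · (17.8/71.2)³.
(r₁/r₂)³ = (0.25)³ = 0.01562.
B₂ ≈ 6.250×10⁻⁶ T.

B ≈ 6.25×10⁻⁶ T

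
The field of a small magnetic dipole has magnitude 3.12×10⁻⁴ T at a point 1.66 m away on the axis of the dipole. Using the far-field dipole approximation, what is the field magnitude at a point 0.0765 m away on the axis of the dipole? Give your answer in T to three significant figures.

Dipole fields scale as 1/r³ in the far field; the geometry is the same at both points.
B₂ = B₁ · (r₁/r₂)³ = 3.12×10⁻⁴ · (1.66/0.0765)³.
(r₁/r₂)³ = (21.7)³ = 1.022e+04.
B₂ ≈ 3.188 T.

B ≈ 3.19 T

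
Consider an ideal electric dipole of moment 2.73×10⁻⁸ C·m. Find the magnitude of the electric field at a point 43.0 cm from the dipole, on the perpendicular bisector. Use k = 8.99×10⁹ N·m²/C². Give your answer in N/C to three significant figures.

E ≈ 3090 N/C

On the perpendicular bisector E = kp/r³ (half the axial value at the same distance).
E = (8.99×10⁹)(2.73×10⁻⁸) / (0.430)³ = 3087 N/C.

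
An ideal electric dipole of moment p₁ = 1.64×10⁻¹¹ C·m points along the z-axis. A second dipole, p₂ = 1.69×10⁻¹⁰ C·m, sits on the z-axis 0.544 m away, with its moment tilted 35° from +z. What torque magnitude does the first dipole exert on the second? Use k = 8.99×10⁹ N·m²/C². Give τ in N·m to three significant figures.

The second dipole sits on the axis of the first, so the field there is axial: E₁ = 2kp₁/r³ along +z.
E₁ = 2(8.99×10⁹)(1.64×10⁻¹¹)/(0.544)³ = 1.832 N/C.
Torque on the second dipole: τ = p₂ E₁ sinθ.
τ = (1.69×10⁻¹⁰)(1.832)·sin35° = 1.775×10⁻¹⁰ N·m.

τ ≈ 1.78×10⁻¹⁰ N·m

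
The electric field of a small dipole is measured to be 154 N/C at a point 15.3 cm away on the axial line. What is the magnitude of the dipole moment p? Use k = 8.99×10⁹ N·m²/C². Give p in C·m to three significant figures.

On axis E = 2kp/r³, so p = Er³/(2k).
p = (154)·(0.153)³ / (2·8.99×10⁹) = 3.068×10⁻¹¹ C·m.

p ≈ 3.07×10⁻¹¹ C·m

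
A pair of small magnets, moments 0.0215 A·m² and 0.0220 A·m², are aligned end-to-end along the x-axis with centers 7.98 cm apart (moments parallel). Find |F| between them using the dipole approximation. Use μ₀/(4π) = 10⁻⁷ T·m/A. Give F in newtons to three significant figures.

On-axis B of dipole 1: B = (μ₀/4π)·2m₁/r³. Force on dipole 2: F = m₂·dB/dr.
dB/dr = −(μ₀/4π)·6m₁/r⁴, so |F| = (μ₀/4π)·6m₁m₂/r⁴.
F = 6(10⁻⁷)(0.0215)(0.0220)/(0.0798)⁴ = 6.998×10⁻⁶ N.

F ≈ 7.00×10⁻⁶ N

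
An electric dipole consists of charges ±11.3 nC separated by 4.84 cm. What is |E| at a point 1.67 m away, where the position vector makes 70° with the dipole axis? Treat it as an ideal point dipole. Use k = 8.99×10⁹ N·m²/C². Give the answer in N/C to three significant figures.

E ≈ 1.23 N/C

Dipole moment p = qd = (1.13×10⁻⁸ C)(0.0484 m) = 5.469×10⁻¹⁰ C·m.
At angle θ the dipole field magnitude is E = (kp/r³)·√(1 + 3cos²θ).
kp/r³ = (8.99×10⁹)(5.469×10⁻¹⁰) / (1.67)³ = 1.056 N/C.
√(1 + 3cos²70°) = √(1 + 3·0.1170) = √1.3509 ≈ 1.1623.
E ≈ 1.056 × 1.162 = 1.227 N/C.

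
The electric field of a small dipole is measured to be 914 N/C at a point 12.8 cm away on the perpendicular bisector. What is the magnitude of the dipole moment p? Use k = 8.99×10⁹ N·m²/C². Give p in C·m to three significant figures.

p ≈ 2.13×10⁻¹⁰ C·m

In the equatorial plane E = kp/r³, so p = Er³/(k).
p = (914)·(0.128)³ / (8.99×10⁹) = 2.132×10⁻¹⁰ C·m.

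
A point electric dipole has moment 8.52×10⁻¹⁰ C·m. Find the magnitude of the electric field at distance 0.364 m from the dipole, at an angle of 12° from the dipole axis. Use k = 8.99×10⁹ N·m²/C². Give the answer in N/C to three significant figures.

E ≈ 312 N/C

At angle θ the dipole field magnitude is E = (kp/r³)·√(1 + 3cos²θ).
kp/r³ = (8.99×10⁹)(8.52×10⁻¹⁰) / (0.364)³ = 158.8 N/C.
√(1 + 3cos²12°) = √(1 + 3·0.9568) = √3.8703 ≈ 1.9673.
E ≈ 158.8 × 1.967 = 312.4 N/C.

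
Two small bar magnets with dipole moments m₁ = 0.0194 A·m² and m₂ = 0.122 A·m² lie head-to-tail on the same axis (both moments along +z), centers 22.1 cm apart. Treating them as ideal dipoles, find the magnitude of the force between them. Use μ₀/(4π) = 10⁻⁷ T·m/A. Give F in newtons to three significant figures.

F ≈ 5.95×10⁻⁷ N

On-axis B of dipole 1: B = (μ₀/4π)·2m₁/r³. Force on dipole 2: F = m₂·dB/dr.
dB/dr = −(μ₀/4π)·6m₁/r⁴, so |F| = (μ₀/4π)·6m₁m₂/r⁴.
F = 6(10⁻⁷)(0.0194)(0.122)/(0.221)⁴ = 5.953×10⁻⁷ N.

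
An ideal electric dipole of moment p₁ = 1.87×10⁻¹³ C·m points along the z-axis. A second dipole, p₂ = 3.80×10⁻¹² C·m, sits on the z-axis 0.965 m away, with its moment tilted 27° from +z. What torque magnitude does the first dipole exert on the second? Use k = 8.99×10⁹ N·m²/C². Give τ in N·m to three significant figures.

The second dipole sits on the axis of the first, so the field there is axial: E₁ = 2kp₁/r³ along +z.
E₁ = 2(8.99×10⁹)(1.87×10⁻¹³)/(0.965)³ = 0.003742 N/C.
Torque on the second dipole: τ = p₂ E₁ sinθ.
τ = (3.80×10⁻¹²)(0.003742)·sin27° = 6.455×10⁻¹⁵ N·m.

τ ≈ 6.45×10⁻¹⁵ N·m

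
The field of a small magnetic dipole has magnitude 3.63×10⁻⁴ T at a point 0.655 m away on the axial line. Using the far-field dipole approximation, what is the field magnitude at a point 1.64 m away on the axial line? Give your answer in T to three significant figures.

Dipole fields scale as 1/r³ in the far field; the geometry is the same at both points.
B₂ = B₁ · (r₁/r₂)³ = 3.63×10⁻⁴ · (0.655/1.64)³.
(r₁/r₂)³ = (0.3994)³ = 0.06371.
B₂ ≈ 2.313×10⁻⁵ T.

B ≈ 2.31×10⁻⁵ T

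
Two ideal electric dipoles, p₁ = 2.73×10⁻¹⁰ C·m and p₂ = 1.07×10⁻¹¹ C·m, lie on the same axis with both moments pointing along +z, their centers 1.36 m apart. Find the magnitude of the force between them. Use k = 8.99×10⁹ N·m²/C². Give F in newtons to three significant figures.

On-axis field of dipole 1 at distance r: E = 2kp₁/r³. Force on dipole 2 is F = p₂·dE/dr (gradient along axis).
dE/dr = −6kp₁/r⁴, so |F| = 6kp₁p₂/r⁴ (attractive for aligned moments).
F = 6(8.99×10⁹)(2.73×10⁻¹⁰)(1.07×10⁻¹¹)/(1.36)⁴ = 4.606×10⁻¹¹ N.

F ≈ 4.61×10⁻¹¹ N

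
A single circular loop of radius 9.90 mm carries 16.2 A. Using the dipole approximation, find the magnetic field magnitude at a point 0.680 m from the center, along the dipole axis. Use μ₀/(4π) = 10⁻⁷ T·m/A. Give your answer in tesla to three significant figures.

B ≈ 3.17×10⁻⁹ T

Magnetic moment m = IA = Iπa² = (16.2)·π·(0.00990)² = 0.004988 A·m².
On axis B = (μ₀/4π)·2m/r³.
B = 2·(10⁻⁷)·(0.004988) / (0.680)³ = 3.173×10⁻⁹ T.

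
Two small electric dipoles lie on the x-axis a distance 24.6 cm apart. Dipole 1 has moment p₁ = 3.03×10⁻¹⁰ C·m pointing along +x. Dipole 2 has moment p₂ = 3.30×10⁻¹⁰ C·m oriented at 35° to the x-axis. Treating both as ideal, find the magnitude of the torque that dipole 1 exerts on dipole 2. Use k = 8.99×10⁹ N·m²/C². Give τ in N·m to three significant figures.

The second dipole sits on the axis of the first, so the field there is axial: E₁ = 2kp₁/r³ along +x.
E₁ = 2(8.99×10⁹)(3.03×10⁻¹⁰)/(0.246)³ = 366.0 N/C.
Torque on the second dipole: τ = p₂ E₁ sinθ.
τ = (3.30×10⁻¹⁰)(366.0)·sin35° = 6.927×10⁻⁸ N·m.

τ ≈ 6.93×10⁻⁸ N·m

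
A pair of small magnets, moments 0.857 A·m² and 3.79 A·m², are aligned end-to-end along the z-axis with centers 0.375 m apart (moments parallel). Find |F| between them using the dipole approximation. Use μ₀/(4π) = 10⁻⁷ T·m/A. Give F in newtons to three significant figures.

On-axis B of dipole 1: B = (μ₀/4π)·2m₁/r³. Force on dipole 2: F = m₂·dB/dr.
dB/dr = −(μ₀/4π)·6m₁/r⁴, so |F| = (μ₀/4π)·6m₁m₂/r⁴.
F = 6(10⁻⁷)(0.857)(3.79)/(0.375)⁴ = 9.855×10⁻⁵ N.

F ≈ 9.85×10⁻⁵ N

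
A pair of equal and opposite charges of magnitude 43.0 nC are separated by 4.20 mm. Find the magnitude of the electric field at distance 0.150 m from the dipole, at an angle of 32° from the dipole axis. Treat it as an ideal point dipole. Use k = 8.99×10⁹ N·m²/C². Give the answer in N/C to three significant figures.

E ≈ 855 N/C

Dipole moment p = qd = (4.30×10⁻⁸ C)(0.00420 m) = 1.806×10⁻¹⁰ C·m.
At angle θ the dipole field magnitude is E = (kp/r³)·√(1 + 3cos²θ).
kp/r³ = (8.99×10⁹)(1.806×10⁻¹⁰) / (0.150)³ = 481.1 N/C.
√(1 + 3cos²32°) = √(1 + 3·0.7192) = √3.1576 ≈ 1.7770.
E ≈ 481.1 × 1.777 = 854.8 N/C.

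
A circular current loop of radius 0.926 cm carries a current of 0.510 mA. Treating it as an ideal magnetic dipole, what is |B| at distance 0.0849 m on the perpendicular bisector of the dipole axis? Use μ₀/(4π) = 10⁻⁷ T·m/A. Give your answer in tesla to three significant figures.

B ≈ 2.25×10⁻¹¹ T

Magnetic moment m = IA = Iπa² = (5.10×10⁻⁴)·π·(0.00926)² = 1.374×10⁻⁷ A·m².
In the equatorial plane B = (μ₀/4π)·m/r³ (half the axial value).
B = (10⁻⁷)·(1.374×10⁻⁷) / (0.0849)³ = 2.245×10⁻¹¹ T.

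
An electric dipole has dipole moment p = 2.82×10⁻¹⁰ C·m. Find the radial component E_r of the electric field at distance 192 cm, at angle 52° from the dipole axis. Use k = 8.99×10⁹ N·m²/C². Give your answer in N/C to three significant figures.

For a dipole, E_r = (2kp cosθ)/r³.
kp/r³ = (8.99×10⁹)(2.82×10⁻¹⁰)/(1.92)³ = 0.3582 N/C.
E_r = 2·0.3582·cos52° = 0.4410 N/C.

E_r ≈ 0.441 N/C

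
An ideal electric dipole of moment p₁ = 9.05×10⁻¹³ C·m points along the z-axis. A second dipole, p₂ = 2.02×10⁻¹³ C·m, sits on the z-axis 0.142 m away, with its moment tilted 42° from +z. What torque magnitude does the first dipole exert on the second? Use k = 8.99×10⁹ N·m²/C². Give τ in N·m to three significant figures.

τ ≈ 7.68×10⁻¹³ N·m

The second dipole sits on the axis of the first, so the field there is axial: E₁ = 2kp₁/r³ along +z.
E₁ = 2(8.99×10⁹)(9.05×10⁻¹³)/(0.142)³ = 5.683 N/C.
Torque on the second dipole: τ = p₂ E₁ sinθ.
τ = (2.02×10⁻¹³)(5.683)·sin42° = 7.681×10⁻¹³ N·m.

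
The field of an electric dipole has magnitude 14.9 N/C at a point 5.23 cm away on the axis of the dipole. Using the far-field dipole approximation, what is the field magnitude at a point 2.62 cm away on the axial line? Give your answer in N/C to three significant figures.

Dipole fields scale as 1/r³ in the far field; the geometry is the same at both points.
E₂ = E₁ · (r₁/r₂)³ = 14.9 · (5.23/2.62)³.
(r₁/r₂)³ = (1.996)³ = 7.954.
E₂ ≈ 118.5 N/C.

E ≈ 119 N/C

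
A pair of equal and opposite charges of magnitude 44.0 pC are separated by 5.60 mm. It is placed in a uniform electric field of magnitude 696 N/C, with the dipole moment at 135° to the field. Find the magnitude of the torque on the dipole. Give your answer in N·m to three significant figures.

Dipole moment p = qd = (4.40×10⁻¹¹ C)(0.00560 m) = 2.464×10⁻¹³ C·m.
Torque on an electric dipole: τ = pE sinθ.
τ = (2.464×10⁻¹³)(696)·sin135° = 1.213×10⁻¹⁰ N·m.

τ ≈ 1.21×10⁻¹⁰ N·m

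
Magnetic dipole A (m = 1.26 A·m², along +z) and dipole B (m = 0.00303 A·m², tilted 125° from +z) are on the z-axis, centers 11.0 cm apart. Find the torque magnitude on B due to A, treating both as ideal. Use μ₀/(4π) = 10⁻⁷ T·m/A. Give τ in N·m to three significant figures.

Dipole B is on the axis of dipole A, so B₁ there is axial: B₁ = (μ₀/4π)·2m₁/r³ along +z.
B₁ = 2(10⁻⁷)(1.26)/(0.110)³ = 1.893×10⁻⁴ T.
τ = m₂ B₁ sinθ.
τ = (0.00303)(1.893×10⁻⁴)·sin125° = 4.699×10⁻⁷ N·m.

τ ≈ 4.70×10⁻⁷ N·m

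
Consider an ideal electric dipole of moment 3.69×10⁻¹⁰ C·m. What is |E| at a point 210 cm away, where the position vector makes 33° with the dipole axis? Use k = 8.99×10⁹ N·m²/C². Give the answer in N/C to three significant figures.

At angle θ the dipole field magnitude is E = (kp/r³)·√(1 + 3cos²θ).
kp/r³ = (8.99×10⁹)(3.69×10⁻¹⁰) / (2.10)³ = 0.3582 N/C.
√(1 + 3cos²33°) = √(1 + 3·0.7034) = √3.1101 ≈ 1.7635.
E ≈ 0.3582 × 1.764 = 0.6317 N/C.

E ≈ 0.632 N/C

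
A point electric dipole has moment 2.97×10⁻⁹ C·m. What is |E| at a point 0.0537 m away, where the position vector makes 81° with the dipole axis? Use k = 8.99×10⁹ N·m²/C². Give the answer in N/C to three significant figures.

E ≈ 1.79×10⁵ N/C

At angle θ the dipole field magnitude is E = (kp/r³)·√(1 + 3cos²θ).
kp/r³ = (8.99×10⁹)(2.97×10⁻⁹) / (0.0537)³ = 1.724×10⁵ N/C.
√(1 + 3cos²81°) = √(1 + 3·0.0245) = √1.0734 ≈ 1.0361.
E ≈ 1.724×10⁵ × 1.036 = 1.786×10⁵ N/C.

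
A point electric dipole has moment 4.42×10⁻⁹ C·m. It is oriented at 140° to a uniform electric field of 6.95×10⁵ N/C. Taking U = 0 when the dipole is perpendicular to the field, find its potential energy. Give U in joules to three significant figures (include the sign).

U ≈ 0.00235 J

U = −p·E = −pE cosθ.
U = −(4.42×10⁻⁹)(6.95×10⁵)·cos140° = 0.002353 J.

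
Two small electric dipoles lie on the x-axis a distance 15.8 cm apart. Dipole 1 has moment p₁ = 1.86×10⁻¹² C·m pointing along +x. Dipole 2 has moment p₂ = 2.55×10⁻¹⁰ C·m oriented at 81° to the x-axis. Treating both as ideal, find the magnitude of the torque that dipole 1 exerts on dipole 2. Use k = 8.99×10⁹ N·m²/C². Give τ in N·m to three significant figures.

τ ≈ 2.14×10⁻⁹ N·m

The second dipole sits on the axis of the first, so the field there is axial: E₁ = 2kp₁/r³ along +x.
E₁ = 2(8.99×10⁹)(1.86×10⁻¹²)/(0.158)³ = 8.479 N/C.
Torque on the second dipole: τ = p₂ E₁ sinθ.
τ = (2.55×10⁻¹⁰)(8.479)·sin81° = 2.135×10⁻⁹ N·m.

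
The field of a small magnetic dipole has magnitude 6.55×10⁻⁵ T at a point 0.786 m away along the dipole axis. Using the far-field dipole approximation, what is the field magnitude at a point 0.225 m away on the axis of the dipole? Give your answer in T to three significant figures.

B ≈ 0.00279 T

Dipole fields scale as 1/r³ in the far field; the geometry is the same at both points.
B₂ = B₁ · (r₁/r₂)³ = 6.55×10⁻⁵ · (0.786/0.225)³.
(r₁/r₂)³ = (3.493)³ = 42.63.
B₂ ≈ 0.002792 T.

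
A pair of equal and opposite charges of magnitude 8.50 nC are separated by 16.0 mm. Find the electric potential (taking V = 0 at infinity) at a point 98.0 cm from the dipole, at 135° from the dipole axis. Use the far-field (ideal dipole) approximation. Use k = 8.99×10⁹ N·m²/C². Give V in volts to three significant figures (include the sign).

Dipole moment p = qd = (8.50×10⁻⁹ C)(0.0160 m) = 1.36×10⁻¹⁰ C·m.
The dipole potential is V = kp cosθ / r².
V = (8.99×10⁹)(1.36×10⁻¹⁰)·cos135° / (0.980)² = -0.9002 V.

V ≈ -0.900 V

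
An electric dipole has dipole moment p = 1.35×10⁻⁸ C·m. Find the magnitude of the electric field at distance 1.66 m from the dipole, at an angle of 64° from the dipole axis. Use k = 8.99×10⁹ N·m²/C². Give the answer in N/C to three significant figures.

E ≈ 33.3 N/C

At angle θ the dipole field magnitude is E = (kp/r³)·√(1 + 3cos²θ).
kp/r³ = (8.99×10⁹)(1.35×10⁻⁸) / (1.66)³ = 26.53 N/C.
√(1 + 3cos²64°) = √(1 + 3·0.1922) = √1.5765 ≈ 1.2556.
E ≈ 26.53 × 1.256 = 33.31 N/C.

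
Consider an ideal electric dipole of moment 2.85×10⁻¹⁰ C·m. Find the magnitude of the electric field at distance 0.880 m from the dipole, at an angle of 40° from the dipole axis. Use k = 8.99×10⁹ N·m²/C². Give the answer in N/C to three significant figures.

At angle θ the dipole field magnitude is E = (kp/r³)·√(1 + 3cos²θ).
kp/r³ = (8.99×10⁹)(2.85×10⁻¹⁰) / (0.880)³ = 3.760 N/C.
√(1 + 3cos²40°) = √(1 + 3·0.5868) = √2.7605 ≈ 1.6615.
E ≈ 3.760 × 1.661 = 6.247 N/C.

E ≈ 6.25 N/C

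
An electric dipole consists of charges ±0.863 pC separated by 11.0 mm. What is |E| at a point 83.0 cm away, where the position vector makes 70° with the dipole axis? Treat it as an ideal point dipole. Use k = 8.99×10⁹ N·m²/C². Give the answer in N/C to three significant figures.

E ≈ 1.73×10⁻⁴ N/C

Dipole moment p = qd = (8.63×10⁻¹³ C)(0.0110 m) = 9.493×10⁻¹⁵ C·m.
At angle θ the dipole field magnitude is E = (kp/r³)·√(1 + 3cos²θ).
kp/r³ = (8.99×10⁹)(9.493×10⁻¹⁵) / (0.830)³ = 1.493×10⁻⁴ N/C.
√(1 + 3cos²70°) = √(1 + 3·0.1170) = √1.3509 ≈ 1.1623.
E ≈ 1.493×10⁻⁴ × 1.162 = 1.735×10⁻⁴ N/C.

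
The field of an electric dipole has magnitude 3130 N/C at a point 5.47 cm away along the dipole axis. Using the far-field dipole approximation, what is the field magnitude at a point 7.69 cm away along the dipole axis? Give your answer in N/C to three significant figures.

E ≈ 1130 N/C

Dipole fields scale as 1/r³ in the far field; the geometry is the same at both points.
E₂ = E₁ · (r₁/r₂)³ = 3130 · (5.47/7.69)³.
(r₁/r₂)³ = (0.7113)³ = 0.3599.
E₂ ≈ 1126 N/C.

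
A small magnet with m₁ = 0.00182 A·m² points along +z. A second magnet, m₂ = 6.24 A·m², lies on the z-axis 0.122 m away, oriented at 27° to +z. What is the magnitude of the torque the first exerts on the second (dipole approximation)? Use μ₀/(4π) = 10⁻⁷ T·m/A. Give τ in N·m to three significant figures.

τ ≈ 5.68×10⁻⁷ N·m

Dipole B is on the axis of dipole A, so B₁ there is axial: B₁ = (μ₀/4π)·2m₁/r³ along +z.
B₁ = 2(10⁻⁷)(0.00182)/(0.122)³ = 2.005×10⁻⁷ T.
τ = m₂ B₁ sinθ.
τ = (6.24)(2.005×10⁻⁷)·sin27° = 5.679×10⁻⁷ N·m.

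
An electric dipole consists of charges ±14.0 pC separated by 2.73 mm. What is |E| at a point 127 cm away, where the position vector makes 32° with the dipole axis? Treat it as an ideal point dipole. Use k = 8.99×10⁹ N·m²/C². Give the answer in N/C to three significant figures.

E ≈ 2.98×10⁻⁴ N/C

Dipole moment p = qd = (1.40×10⁻¹¹ C)(0.00273 m) = 3.822×10⁻¹⁴ C·m.
At angle θ the dipole field magnitude is E = (kp/r³)·√(1 + 3cos²θ).
kp/r³ = (8.99×10⁹)(3.822×10⁻¹⁴) / (1.27)³ = 1.677×10⁻⁴ N/C.
√(1 + 3cos²32°) = √(1 + 3·0.7192) = √3.1576 ≈ 1.7770.
E ≈ 1.677×10⁻⁴ × 1.777 = 2.981×10⁻⁴ N/C.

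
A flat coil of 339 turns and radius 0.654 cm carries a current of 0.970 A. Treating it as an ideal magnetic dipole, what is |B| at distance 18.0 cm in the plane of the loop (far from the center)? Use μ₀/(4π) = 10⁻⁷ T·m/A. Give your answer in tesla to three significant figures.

B ≈ 7.58×10⁻⁷ T

m = NIA = NIπa² = 339·(0.970)·π·(0.00654)² = 0.04419 A·m².
In the equatorial plane B = (μ₀/4π)·m/r³ (half the axial value).
B = (10⁻⁷)·(0.04419) / (0.180)³ = 7.577×10⁻⁷ T.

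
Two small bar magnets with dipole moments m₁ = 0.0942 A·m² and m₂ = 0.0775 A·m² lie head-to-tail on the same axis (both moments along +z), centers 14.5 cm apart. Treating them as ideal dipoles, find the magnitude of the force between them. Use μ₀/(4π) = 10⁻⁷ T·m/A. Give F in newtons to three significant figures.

On-axis B of dipole 1: B = (μ₀/4π)·2m₁/r³. Force on dipole 2: F = m₂·dB/dr.
dB/dr = −(μ₀/4π)·6m₁/r⁴, so |F| = (μ₀/4π)·6m₁m₂/r⁴.
F = 6(10⁻⁷)(0.0942)(0.0775)/(0.145)⁴ = 9.909×10⁻⁶ N.

F ≈ 9.91×10⁻⁶ N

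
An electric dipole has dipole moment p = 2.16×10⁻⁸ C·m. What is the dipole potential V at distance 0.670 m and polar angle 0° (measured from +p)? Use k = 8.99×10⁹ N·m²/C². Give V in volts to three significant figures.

V ≈ 433 V

The dipole potential is V = kp cosθ / r².
V = (8.99×10⁹)(2.16×10⁻⁸)·cos0° / (0.670)² = 432.6 V.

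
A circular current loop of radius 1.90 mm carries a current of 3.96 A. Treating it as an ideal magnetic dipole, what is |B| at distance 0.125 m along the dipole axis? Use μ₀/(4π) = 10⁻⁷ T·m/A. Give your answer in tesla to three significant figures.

Magnetic moment m = IA = Iπa² = (3.96)·π·(0.00190)² = 4.491×10⁻⁵ A·m².
On axis B = (μ₀/4π)·2m/r³.
B = 2·(10⁻⁷)·(4.491×10⁻⁵) / (0.125)³ = 4.599×10⁻⁹ T.

B ≈ 4.60×10⁻⁹ T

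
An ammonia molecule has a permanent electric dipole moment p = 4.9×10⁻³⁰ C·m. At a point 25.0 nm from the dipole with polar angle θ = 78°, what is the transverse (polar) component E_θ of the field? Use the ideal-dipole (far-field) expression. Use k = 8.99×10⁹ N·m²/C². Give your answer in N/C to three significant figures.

E_θ ≈ 2760 N/C

For a dipole, E_θ = (kp sinθ)/r³.
kp/r³ = (8.99×10⁹)(4.90×10⁻³⁰)/(2.50×10⁻⁸)³ = 2819 N/C.
E_θ = 2819·sin78° = 2758 N/C.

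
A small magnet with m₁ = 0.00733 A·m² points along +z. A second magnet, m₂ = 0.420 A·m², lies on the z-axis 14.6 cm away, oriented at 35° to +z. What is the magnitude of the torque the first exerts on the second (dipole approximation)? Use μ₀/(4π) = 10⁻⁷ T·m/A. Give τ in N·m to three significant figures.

Dipole B is on the axis of dipole A, so B₁ there is axial: B₁ = (μ₀/4π)·2m₁/r³ along +z.
B₁ = 2(10⁻⁷)(0.00733)/(0.146)³ = 4.711×10⁻⁷ T.
τ = m₂ B₁ sinθ.
τ = (0.420)(4.711×10⁻⁷)·sin35° = 1.135×10⁻⁷ N·m.

τ ≈ 1.13×10⁻⁷ N·m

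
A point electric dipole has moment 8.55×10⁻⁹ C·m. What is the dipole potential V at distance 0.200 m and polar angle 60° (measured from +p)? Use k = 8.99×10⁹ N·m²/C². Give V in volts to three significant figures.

V ≈ 961 V

The dipole potential is V = kp cosθ / r².
V = (8.99×10⁹)(8.55×10⁻⁹)·cos60° / (0.200)² = 960.8 V.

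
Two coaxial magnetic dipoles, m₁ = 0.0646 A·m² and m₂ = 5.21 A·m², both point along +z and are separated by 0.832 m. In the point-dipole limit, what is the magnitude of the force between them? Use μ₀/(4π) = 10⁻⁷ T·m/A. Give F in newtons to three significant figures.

F ≈ 4.21×10⁻⁷ N

On-axis B of dipole 1: B = (μ₀/4π)·2m₁/r³. Force on dipole 2: F = m₂·dB/dr.
dB/dr = −(μ₀/4π)·6m₁/r⁴, so |F| = (μ₀/4π)·6m₁m₂/r⁴.
F = 6(10⁻⁷)(0.0646)(5.21)/(0.832)⁴ = 4.214×10⁻⁷ N.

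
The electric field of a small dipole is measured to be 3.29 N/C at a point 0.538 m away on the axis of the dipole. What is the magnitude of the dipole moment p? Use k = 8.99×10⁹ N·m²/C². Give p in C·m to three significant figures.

p ≈ 2.85×10⁻¹¹ C·m

On axis E = 2kp/r³, so p = Er³/(2k).
p = (3.29)·(0.538)³ / (2·8.99×10⁹) = 2.849×10⁻¹¹ C·m.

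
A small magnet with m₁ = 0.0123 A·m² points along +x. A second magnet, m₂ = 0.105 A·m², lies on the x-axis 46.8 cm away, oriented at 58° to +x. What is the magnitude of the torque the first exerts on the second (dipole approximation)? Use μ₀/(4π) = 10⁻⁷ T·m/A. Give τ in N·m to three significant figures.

Dipole B is on the axis of dipole A, so B₁ there is axial: B₁ = (μ₀/4π)·2m₁/r³ along +x.
B₁ = 2(10⁻⁷)(0.0123)/(0.468)³ = 2.400×10⁻⁸ T.
τ = m₂ B₁ sinθ.
τ = (0.105)(2.400×10⁻⁸)·sin58° = 2.137×10⁻⁹ N·m.

τ ≈ 2.14×10⁻⁹ N·m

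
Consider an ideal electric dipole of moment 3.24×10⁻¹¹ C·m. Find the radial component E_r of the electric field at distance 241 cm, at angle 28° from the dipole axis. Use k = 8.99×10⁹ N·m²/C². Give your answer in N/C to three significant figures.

E_r ≈ 0.0367 N/C

For a dipole, E_r = (2kp cosθ)/r³.
kp/r³ = (8.99×10⁹)(3.24×10⁻¹¹)/(2.41)³ = 0.02081 N/C.
E_r = 2·0.02081·cos28° = 0.03675 N/C.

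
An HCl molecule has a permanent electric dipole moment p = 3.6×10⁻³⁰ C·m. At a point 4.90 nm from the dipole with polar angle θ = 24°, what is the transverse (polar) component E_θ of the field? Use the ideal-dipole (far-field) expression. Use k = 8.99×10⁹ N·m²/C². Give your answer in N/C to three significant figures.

E_θ ≈ 1.12×10⁵ N/C

For a dipole, E_θ = (kp sinθ)/r³.
kp/r³ = (8.99×10⁹)(3.60×10⁻³⁰)/(4.90×10⁻⁹)³ = 2.751×10⁵ N/C.
E_θ = 2.751×10⁵·sin24° = 1.119×10⁵ N/C.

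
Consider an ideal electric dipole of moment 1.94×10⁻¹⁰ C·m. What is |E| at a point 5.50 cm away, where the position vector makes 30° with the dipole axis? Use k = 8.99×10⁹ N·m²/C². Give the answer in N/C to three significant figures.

E ≈ 1.89×10⁴ N/C

At angle θ the dipole field magnitude is E = (kp/r³)·√(1 + 3cos²θ).
kp/r³ = (8.99×10⁹)(1.94×10⁻¹⁰) / (0.0550)³ = 1.048×10⁴ N/C.
√(1 + 3cos²30°) = √(1 + 3·0.7500) = √3.2500 ≈ 1.8028.
E ≈ 1.048×10⁴ × 1.803 = 1.890×10⁴ N/C.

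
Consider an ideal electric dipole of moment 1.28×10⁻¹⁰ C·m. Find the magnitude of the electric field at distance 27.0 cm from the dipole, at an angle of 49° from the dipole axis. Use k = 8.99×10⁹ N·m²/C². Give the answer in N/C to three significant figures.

At angle θ the dipole field magnitude is E = (kp/r³)·√(1 + 3cos²θ).
kp/r³ = (8.99×10⁹)(1.28×10⁻¹⁰) / (0.270)³ = 58.46 N/C.
√(1 + 3cos²49°) = √(1 + 3·0.4304) = √2.2912 ≈ 1.5137.
E ≈ 58.46 × 1.514 = 88.49 N/C.

E ≈ 88.5 N/C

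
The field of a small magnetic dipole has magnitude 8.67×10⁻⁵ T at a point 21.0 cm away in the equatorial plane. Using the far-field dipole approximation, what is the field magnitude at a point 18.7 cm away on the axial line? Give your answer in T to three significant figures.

B ≈ 2.46×10⁻⁴ T

Dipole fields scale as 1/r³ in the far field.
The axial field is twice the equatorial field at the same r, so the geometry factor is 2/1.
B₂ = B₁ · (2/1) · (r₁/r₂)³ = 8.67×10⁻⁵ · 2 · (21.0/18.7)³.
(r₁/r₂)³ = (1.123)³ = 1.416.
B₂ ≈ 2.456×10⁻⁴ T.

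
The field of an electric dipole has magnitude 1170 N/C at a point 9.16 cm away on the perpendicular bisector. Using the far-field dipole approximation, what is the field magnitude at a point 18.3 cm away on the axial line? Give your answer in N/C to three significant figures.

Dipole fields scale as 1/r³ in the far field.
The axial field is twice the equatorial field at the same r, so the geometry factor is 2/1.
E₂ = E₁ · (2/1) · (r₁/r₂)³ = 1170 · 2 · (9.16/18.3)³.
(r₁/r₂)³ = (0.5005)³ = 0.1254.
E₂ ≈ 293.5 N/C.

E ≈ 293 N/C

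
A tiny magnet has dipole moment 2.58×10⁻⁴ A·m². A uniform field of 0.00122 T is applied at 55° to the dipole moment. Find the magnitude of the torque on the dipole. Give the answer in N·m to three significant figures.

τ ≈ 2.58×10⁻⁷ N·m

Torque on a magnetic dipole: τ = mB sinθ.
τ = (2.58×10⁻⁴)(0.00122)·sin55° = 2.578×10⁻⁷ N·m.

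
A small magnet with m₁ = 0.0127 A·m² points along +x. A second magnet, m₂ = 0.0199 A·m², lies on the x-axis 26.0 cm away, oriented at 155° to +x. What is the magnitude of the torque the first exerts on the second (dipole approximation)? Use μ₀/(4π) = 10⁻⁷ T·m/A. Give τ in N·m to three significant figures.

τ ≈ 1.22×10⁻⁹ N·m

Dipole B is on the axis of dipole A, so B₁ there is axial: B₁ = (μ₀/4π)·2m₁/r³ along +x.
B₁ = 2(10⁻⁷)(0.0127)/(0.260)³ = 1.445×10⁻⁷ T.
τ = m₂ B₁ sinθ.
τ = (0.0199)(1.445×10⁻⁷)·sin155° = 1.215×10⁻⁹ N·m.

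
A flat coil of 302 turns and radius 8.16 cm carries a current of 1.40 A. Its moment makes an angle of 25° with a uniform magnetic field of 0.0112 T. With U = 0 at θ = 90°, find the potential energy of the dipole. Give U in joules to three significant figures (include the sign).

m = NIA = NIπa² = 302·(1.40)·π·(0.0816)² = 8.844 A·m².
U = −m·B = −mB cosθ.
U = −(8.844)(0.0112)·cos25° = -0.08977 J.

U ≈ -0.0898 J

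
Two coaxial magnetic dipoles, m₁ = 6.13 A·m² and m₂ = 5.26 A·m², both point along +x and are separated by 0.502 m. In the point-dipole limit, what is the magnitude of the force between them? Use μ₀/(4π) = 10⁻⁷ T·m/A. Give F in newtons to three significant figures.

F ≈ 3.05×10⁻⁴ N

On-axis B of dipole 1: B = (μ₀/4π)·2m₁/r³. Force on dipole 2: F = m₂·dB/dr.
dB/dr = −(μ₀/4π)·6m₁/r⁴, so |F| = (μ₀/4π)·6m₁m₂/r⁴.
F = 6(10⁻⁷)(6.13)(5.26)/(0.502)⁴ = 3.046×10⁻⁴ N.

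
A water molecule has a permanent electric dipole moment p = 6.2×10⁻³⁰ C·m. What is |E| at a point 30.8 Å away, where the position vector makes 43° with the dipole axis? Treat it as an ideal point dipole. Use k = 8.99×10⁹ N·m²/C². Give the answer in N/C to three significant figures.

At angle θ the dipole field magnitude is E = (kp/r³)·√(1 + 3cos²θ).
kp/r³ = (8.99×10⁹)(6.20×10⁻³⁰) / (3.08×10⁻⁹)³ = 1.908×10⁶ N/C.
√(1 + 3cos²43°) = √(1 + 3·0.5349) = √2.6046 ≈ 1.6139.
E ≈ 1.908×10⁶ × 1.614 = 3.079×10⁶ N/C.

E ≈ 3.08×10⁶ N/C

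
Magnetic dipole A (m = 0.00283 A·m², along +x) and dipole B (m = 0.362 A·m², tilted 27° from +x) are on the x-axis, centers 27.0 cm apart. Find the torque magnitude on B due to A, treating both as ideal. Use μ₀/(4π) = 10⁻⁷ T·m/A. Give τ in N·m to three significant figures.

Dipole B is on the axis of dipole A, so B₁ there is axial: B₁ = (μ₀/4π)·2m₁/r³ along +x.
B₁ = 2(10⁻⁷)(0.00283)/(0.270)³ = 2.876×10⁻⁸ T.
τ = m₂ B₁ sinθ.
τ = (0.362)(2.876×10⁻⁸)·sin27° = 4.726×10⁻⁹ N·m.

τ ≈ 4.73×10⁻⁹ N·m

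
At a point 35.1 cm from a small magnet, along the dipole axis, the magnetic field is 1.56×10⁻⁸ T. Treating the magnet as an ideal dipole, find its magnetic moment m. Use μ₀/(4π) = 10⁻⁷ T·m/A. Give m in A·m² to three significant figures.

m ≈ 0.00337 A·m²

On axis B = (μ₀/4π)·2m/r³, so m = Br³·4π/(μ₀·2).
m = (1.56×10⁻⁸)·(0.351)³ / (2·10⁻⁷) = 0.003373 A·m².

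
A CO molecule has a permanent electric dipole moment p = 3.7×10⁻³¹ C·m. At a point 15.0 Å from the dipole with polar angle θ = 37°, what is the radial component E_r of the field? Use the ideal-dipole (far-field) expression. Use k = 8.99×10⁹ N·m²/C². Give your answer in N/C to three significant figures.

For a dipole, E_r = (2kp cosθ)/r³.
kp/r³ = (8.99×10⁹)(3.70×10⁻³¹)/(1.50×10⁻⁹)³ = 9.856×10⁵ N/C.
E_r = 2·9.856×10⁵·cos37° = 1.574×10⁶ N/C.

E_r ≈ 1.57×10⁶ N/C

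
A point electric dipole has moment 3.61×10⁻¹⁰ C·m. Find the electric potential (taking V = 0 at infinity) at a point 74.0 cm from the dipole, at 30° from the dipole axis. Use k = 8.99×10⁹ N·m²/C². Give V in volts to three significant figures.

The dipole potential is V = kp cosθ / r².
V = (8.99×10⁹)(3.61×10⁻¹⁰)·cos30° / (0.740)² = 5.133 V.

V ≈ 5.13 V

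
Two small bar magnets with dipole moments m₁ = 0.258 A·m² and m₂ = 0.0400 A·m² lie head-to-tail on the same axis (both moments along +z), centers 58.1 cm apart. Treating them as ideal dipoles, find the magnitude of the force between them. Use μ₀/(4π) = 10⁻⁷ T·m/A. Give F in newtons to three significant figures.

On-axis B of dipole 1: B = (μ₀/4π)·2m₁/r³. Force on dipole 2: F = m₂·dB/dr.
dB/dr = −(μ₀/4π)·6m₁/r⁴, so |F| = (μ₀/4π)·6m₁m₂/r⁴.
F = 6(10⁻⁷)(0.258)(0.0400)/(0.581)⁴ = 5.434×10⁻⁸ N.

F ≈ 5.43×10⁻⁸ N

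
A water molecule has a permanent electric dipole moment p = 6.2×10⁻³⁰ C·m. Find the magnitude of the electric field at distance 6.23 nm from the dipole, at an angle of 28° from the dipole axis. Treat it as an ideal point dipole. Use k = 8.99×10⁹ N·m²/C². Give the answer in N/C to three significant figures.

E ≈ 4.21×10⁵ N/C

At angle θ the dipole field magnitude is E = (kp/r³)·√(1 + 3cos²θ).
kp/r³ = (8.99×10⁹)(6.20×10⁻³⁰) / (6.23×10⁻⁹)³ = 2.305×10⁵ N/C.
√(1 + 3cos²28°) = √(1 + 3·0.7796) = √3.3388 ≈ 1.8272.
E ≈ 2.305×10⁵ × 1.827 = 4.212×10⁵ N/C.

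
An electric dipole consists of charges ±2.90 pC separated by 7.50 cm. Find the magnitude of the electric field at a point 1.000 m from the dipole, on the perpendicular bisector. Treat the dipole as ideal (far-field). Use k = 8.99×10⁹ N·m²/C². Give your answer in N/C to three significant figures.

Dipole moment p = qd = (2.90×10⁻¹² C)(0.0750 m) = 2.175×10⁻¹³ C·m.
In the equatorial plane E = kp/r³.
E = (8.99×10⁹)(2.175×10⁻¹³) / (1.00)³ = 0.001955 N/C.

E ≈ 0.00196 N/C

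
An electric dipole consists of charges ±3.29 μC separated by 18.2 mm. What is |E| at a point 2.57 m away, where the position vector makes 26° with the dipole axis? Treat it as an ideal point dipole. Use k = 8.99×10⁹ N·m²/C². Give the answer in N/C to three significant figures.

E ≈ 58.7 N/C

Dipole moment p = qd = (3.29×10⁻⁶ C)(0.0182 m) = 5.988×10⁻⁸ C·m.
At angle θ the dipole field magnitude is E = (kp/r³)·√(1 + 3cos²θ).
kp/r³ = (8.99×10⁹)(5.988×10⁻⁸) / (2.57)³ = 31.71 N/C.
√(1 + 3cos²26°) = √(1 + 3·0.8078) = √3.4235 ≈ 1.8503.
E ≈ 31.71 × 1.850 = 58.68 N/C.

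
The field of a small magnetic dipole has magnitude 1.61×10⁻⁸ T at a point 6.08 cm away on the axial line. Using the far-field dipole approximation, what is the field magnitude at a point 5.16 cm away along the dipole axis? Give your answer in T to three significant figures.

B ≈ 2.63×10⁻⁸ T

Dipole fields scale as 1/r³ in the far field; the geometry is the same at both points.
B₂ = B₁ · (r₁/r₂)³ = 1.61×10⁻⁸ · (6.08/5.16)³.
(r₁/r₂)³ = (1.178)³ = 1.636.
B₂ ≈ 2.634×10⁻⁸ T.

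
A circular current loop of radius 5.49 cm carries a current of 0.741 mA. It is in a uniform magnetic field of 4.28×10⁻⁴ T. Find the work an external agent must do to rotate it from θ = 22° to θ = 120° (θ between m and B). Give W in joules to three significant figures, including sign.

W ≈ 4.29×10⁻⁹ J

Magnetic moment m = IA = Iπa² = (7.41×10⁻⁴)·π·(0.0549)² = 7.016×10⁻⁶ A·m².
W_ext = ΔU = −mB cosθ₂ + mB cosθ₁ = mB(cosθ₁ − cosθ₂).
W = (7.016×10⁻⁶)(4.28×10⁻⁴)·(cos22° − cos120°) = (3.003×10⁻⁹)·(+1.4272) = 4.286×10⁻⁹ J.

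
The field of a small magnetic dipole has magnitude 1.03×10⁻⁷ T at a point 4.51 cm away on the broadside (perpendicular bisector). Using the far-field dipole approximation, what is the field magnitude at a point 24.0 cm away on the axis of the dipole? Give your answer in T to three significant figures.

Dipole fields scale as 1/r³ in the far field.
The axial field is twice the equatorial field at the same r, so the geometry factor is 2/1.
B₂ = B₁ · (2/1) · (r₁/r₂)³ = 1.03×10⁻⁷ · 2 · (4.51/24.0)³.
(r₁/r₂)³ = (0.1879)³ = 0.006636.
B₂ ≈ 1.367×10⁻⁹ T.

B ≈ 1.37×10⁻⁹ T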